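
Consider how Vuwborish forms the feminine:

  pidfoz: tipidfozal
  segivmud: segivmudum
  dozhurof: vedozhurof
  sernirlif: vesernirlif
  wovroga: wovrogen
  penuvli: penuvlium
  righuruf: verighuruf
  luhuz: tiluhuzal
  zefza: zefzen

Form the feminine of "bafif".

vebafif

"bafif" ends in -f. The stems ending in -f (dozhurof → vedozhurof, sernirlif → vesernirlif, righuruf → verighuruf) add the prefix ve-.
So bafif → vebafif.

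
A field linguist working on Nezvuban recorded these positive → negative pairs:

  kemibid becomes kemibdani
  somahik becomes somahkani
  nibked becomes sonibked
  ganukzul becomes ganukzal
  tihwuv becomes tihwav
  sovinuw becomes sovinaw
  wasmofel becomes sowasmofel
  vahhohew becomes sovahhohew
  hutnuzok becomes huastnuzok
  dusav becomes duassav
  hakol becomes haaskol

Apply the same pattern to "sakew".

hakol and wasmofel both end in -l yet inflect differently (haaskol, sowasmofel), so the final letter is not what conditions the rule; the last vowel is.
"sakew" has last vowel 'e'. The stems whose last vowel is 'e' (vahhohew → sovahhohew, wasmofel → sowasmofel, nibked → sonibked) add the prefix so-.
The other patterns: stems whose last vowel is 'a' or 'o' insert -as- after the first vowel; stems whose last vowel is 'i' delete the last vowel and add -ani; stems whose last vowel is 'u' change the last vowel to 'a'.
So sakew → sosakew.

sosakew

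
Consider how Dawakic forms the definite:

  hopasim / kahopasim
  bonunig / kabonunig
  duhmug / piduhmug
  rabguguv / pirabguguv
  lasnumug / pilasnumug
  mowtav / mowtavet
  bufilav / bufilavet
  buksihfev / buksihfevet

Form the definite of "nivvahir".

"nivvahir" has last vowel 'i'. The stems whose last vowel is 'i' (hopasim → kahopasim, bonunig → kabonunig) add the prefix ka-.
The other patterns: stems whose last vowel is 'u' add the prefix pi-; stems whose last vowel is 'a' or 'e' add -et.
So nivvahir → kanivvahir.

kanivvahir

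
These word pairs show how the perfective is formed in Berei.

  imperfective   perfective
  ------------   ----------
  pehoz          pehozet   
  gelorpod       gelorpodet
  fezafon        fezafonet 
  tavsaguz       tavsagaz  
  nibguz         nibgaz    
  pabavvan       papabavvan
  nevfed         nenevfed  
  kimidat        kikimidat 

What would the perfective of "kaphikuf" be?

"kaphikuf" has last vowel 'u'. The stems whose last vowel is 'u' (tavsaguz → tavsagaz, nibguz → nibgaz) change the last vowel to 'a'.
So kaphikuf → kaphikaf.

kaphikaf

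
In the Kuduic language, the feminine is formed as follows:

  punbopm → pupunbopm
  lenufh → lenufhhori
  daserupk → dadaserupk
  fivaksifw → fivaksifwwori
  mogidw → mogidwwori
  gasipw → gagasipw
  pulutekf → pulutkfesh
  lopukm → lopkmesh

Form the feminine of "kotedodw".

gasipw and fivaksifw both end in -w yet inflect differently (gagasipw, fivaksifwwori), so the final letter is not what conditions the rule; the second-to-last letter is.
"kotedodw" has second-to-last letter 'd'. The one such stem in the data (mogidw → mogidwwori) doubles the final consonant and adds -ori (as do fivaksifw, lenufh), so the same rule applies.
So kotedodw → kotedodwwori.

kotedodwwori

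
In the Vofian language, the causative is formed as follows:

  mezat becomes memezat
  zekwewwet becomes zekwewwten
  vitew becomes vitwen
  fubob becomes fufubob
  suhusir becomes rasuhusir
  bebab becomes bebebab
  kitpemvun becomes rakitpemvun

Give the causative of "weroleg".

werolgen

"weroleg" has last vowel 'e'. The stems whose last vowel is 'e' (zekwewwet → zekwewwten, vitew → vitwen) delete the last vowel and add -en.
The other patterns: stems whose last vowel is 'i' or 'u' add the prefix ra-; stems whose last vowel is 'a' or 'o' repeat the first consonant+vowel as a prefix.
So weroleg → werolgen.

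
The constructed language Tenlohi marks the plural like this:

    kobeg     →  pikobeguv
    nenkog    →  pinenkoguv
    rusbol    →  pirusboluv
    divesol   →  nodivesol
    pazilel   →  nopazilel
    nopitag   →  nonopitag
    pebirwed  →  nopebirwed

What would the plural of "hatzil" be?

rusbol and divesol both end in -l yet inflect differently (pirusboluv, nodivesol), so the final letter is not what conditions the rule; the number of vowels is.
"hatzil" has 2 vowels. The stems with 2 vowels (kobeg → pikobeguv, nenkog → pinenkoguv, rusbol → pirusboluv) add pi- … -uv around the stem.
So hatzil → pihatziluv.

pihatziluv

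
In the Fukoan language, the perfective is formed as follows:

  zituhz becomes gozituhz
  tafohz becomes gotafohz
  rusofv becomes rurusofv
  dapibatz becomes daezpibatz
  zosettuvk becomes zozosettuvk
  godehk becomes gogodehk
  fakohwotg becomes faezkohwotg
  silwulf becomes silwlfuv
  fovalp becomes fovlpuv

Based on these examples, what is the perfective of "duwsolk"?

duwslkuv

tafohz and dapibatz both end in -z yet inflect differently (gotafohz, daezpibatz), so the final letter is not what conditions the rule; the second-to-last letter is.
"duwsolk" has second-to-last letter 'l'. The stems whose second-to-last letter is 'l' (silwulf → silwlfuv, fovalp → fovlpuv) delete the last vowel and add -uv.
The other patterns: stems whose second-to-last letter is 'h' add the prefix go-; stems whose second-to-last letter is 't' insert -ez- after the first vowel; stems whose second-to-last letter is 'f' or 'v' repeat the first consonant+vowel as a prefix.
So duwsolk → duwslkuv.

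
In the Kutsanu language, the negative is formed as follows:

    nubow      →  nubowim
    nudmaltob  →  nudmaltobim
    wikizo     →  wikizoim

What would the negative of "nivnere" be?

nivnereim

Every pair shown (nubow → nubowim, nudmaltob → nudmaltobim, wikizo → wikizoim) follows the same rule: add -im.
So nivnere → nivnereim.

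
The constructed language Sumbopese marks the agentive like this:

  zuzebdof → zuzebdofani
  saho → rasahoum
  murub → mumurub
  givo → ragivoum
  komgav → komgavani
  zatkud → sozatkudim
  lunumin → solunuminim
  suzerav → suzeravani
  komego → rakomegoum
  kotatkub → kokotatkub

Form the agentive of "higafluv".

higafluvani

zatkud and kotatkub both have last vowel 'u' yet inflect differently (sozatkudim, kokotatkub), so the last vowel is not what conditions the rule; the final letter is.
"higafluv" ends in -v. The stems ending in -v (suzerav → suzeravani, komgav → komgavani) add -ani.
So higafluv → higafluvani.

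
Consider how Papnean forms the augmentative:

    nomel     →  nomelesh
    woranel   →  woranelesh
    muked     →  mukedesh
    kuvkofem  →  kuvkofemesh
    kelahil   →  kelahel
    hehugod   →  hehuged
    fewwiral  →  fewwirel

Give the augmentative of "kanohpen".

nomel and kelahil both end in -l yet inflect differently (nomelesh, kelahel), so the final letter is not what conditions the rule; the last vowel is.
"kanohpen" has last vowel 'e'. The stems whose last vowel is 'e' (nomel → nomelesh, woranel → woranelesh, muked → mukedesh) add -esh.
The other pattern: stems whose last vowel is 'a', 'i' or 'o' change the last vowel to 'e'.
So kanohpen → kanohpenesh.

kanohpenesh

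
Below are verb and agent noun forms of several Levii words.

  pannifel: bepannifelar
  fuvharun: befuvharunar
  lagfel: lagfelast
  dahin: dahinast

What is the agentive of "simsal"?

pannifel and lagfel both end in -l yet inflect differently (bepannifelar, lagfelast), so the final letter is not what conditions the rule; the number of vowels is.
"simsal" has 2 vowels. The stems with 2 vowels (lagfel → lagfelast, dahin → dahinast) add -ast.
The other pattern: stems with 3 vowels add be- … -ar around the stem.
So simsal → simsalast.

simsalast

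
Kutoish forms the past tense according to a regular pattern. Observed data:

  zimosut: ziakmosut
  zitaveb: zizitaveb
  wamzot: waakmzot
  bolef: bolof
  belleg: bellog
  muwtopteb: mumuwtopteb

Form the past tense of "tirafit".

"tirafit" ends in -t. The stems ending in -t (wamzot → waakmzot, zimosut → ziakmosut) insert -ak- after the first vowel.
So tirafit → tiakrafit.

tiakrafit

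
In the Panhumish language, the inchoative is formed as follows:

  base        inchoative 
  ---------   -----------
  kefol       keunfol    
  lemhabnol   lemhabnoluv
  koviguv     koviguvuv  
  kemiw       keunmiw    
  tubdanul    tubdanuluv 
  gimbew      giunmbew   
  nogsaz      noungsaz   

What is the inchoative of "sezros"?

tubdanul and kefol both end in -l yet inflect differently (tubdanuluv, keunfol), so the final letter is not what conditions the rule; the number of vowels is.
"sezros" has 2 vowels. The stems with 2 vowels (gimbew → giunmbew, kefol → keunfol, kemiw → keunmiw) insert -un- after the first vowel.
So sezros → seunzros.

seunzros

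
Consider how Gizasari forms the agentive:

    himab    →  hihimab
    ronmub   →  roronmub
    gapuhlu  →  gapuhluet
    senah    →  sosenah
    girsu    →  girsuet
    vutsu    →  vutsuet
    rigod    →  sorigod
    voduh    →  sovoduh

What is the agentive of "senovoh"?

ronmub and gapuhlu both have last vowel 'u' yet inflect differently (roronmub, gapuhluet), so the last vowel is not what conditions the rule; the final letter is.
"senovoh" ends in -h. The stems ending in -h (senah → sosenah, voduh → sovoduh) add the prefix so-.
The other patterns: stems ending in -b repeat the first consonant+vowel as a prefix; stems ending in -u add -et.
So senovoh → sosenovoh.

sosenovoh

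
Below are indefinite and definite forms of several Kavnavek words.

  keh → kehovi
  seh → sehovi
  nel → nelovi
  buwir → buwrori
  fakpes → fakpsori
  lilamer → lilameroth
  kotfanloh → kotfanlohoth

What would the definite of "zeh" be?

zehovi

buwir and lilamer both end in -r yet inflect differently (buwrori, lilameroth), so the final letter is not what conditions the rule; the number of vowels is.
"zeh" has 1 vowel. The stems with 1 vowel (keh → kehovi, seh → sehovi, nel → nelovi) add -ovi.
The other patterns: stems with 2 vowels delete the last vowel and add -ori; stems with 3 vowels add -oth.
So zeh → zehovi.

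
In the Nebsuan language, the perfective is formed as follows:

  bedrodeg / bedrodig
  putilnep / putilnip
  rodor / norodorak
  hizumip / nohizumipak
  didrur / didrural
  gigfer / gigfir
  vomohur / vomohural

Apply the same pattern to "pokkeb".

pokkib

gigfer and didrur both end in -r yet inflect differently (gigfir, didrural), so the final letter is not what conditions the rule; the last vowel is.
"pokkeb" has last vowel 'e'. The stems whose last vowel is 'e' (putilnep → putilnip, bedrodeg → bedrodig, gigfer → gigfir) change the last vowel to 'i'.
The other patterns: stems whose last vowel is 'u' add -al; stems whose last vowel is 'i' or 'o' add no- … -ak around the stem.
So pokkeb → pokkib.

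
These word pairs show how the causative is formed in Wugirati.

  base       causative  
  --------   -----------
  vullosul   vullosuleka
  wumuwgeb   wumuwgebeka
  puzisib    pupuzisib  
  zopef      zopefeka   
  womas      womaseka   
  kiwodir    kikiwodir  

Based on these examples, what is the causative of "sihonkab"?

sihonkabeka

puzisib and wumuwgeb both end in -b yet inflect differently (pupuzisib, wumuwgebeka), so the final letter is not what conditions the rule; the last vowel is.
"sihonkab" has last vowel 'a'. The one such stem in the data (womas → womaseka) adds -eka, so the same rule applies.
So sihonkab → sihonkabeka.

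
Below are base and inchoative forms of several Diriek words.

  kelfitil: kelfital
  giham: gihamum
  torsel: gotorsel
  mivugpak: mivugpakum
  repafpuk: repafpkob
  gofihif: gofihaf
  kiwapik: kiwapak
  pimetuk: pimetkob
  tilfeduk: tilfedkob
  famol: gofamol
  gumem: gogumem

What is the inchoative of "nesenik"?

mivugpak and repafpuk both end in -k yet inflect differently (mivugpakum, repafpkob), so the final letter is not what conditions the rule; the last vowel is.
"nesenik" has last vowel 'i'. The stems whose last vowel is 'i' (kelfitil → kelfital, kiwapik → kiwapak, gofihif → gofihaf) change the last vowel to 'a'.
So nesenik → nesenak.

nesenak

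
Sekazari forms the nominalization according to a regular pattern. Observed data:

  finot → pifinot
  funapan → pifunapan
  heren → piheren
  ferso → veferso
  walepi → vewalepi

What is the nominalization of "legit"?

pilegit

finot and ferso both have last vowel 'o' yet inflect differently (pifinot, veferso), so the last vowel is not what conditions the rule; whether the stem ends in a vowel or a consonant is.
"legit" ends in a consonant. The stems ending in a consonant (finot → pifinot, funapan → pifunapan, heren → piheren) add the prefix pi-.
So legit → pilegit.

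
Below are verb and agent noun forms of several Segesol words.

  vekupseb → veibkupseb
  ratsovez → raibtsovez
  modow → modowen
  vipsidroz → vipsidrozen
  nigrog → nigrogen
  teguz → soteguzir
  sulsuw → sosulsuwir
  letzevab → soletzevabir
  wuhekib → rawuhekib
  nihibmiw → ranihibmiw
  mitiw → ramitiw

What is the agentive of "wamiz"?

ratsovez and vipsidroz both end in -z yet inflect differently (raibtsovez, vipsidrozen), so the final letter is not what conditions the rule; the last vowel is.
"wamiz" has last vowel 'i'. The stems whose last vowel is 'i' (wuhekib → rawuhekib, nihibmiw → ranihibmiw, mitiw → ramitiw) add the prefix ra-.
The other patterns: stems whose last vowel is 'e' insert -ib- after the first vowel; stems whose last vowel is 'o' add -en; stems whose last vowel is 'a' or 'u' add so- … -ir around the stem.
So wamiz → rawamiz.

rawamiz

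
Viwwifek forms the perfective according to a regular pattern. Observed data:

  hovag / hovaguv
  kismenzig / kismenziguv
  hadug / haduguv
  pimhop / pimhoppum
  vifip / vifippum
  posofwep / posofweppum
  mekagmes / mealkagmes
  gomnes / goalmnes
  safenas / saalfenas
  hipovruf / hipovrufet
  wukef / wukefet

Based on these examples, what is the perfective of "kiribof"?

kiribofet

"kiribof" ends in -f. The stems ending in -f (hipovruf → hipovrufet, wukef → wukefet) add -et.
The other patterns: stems ending in -g add -uv; stems ending in -p double the final consonant and add -um; stems ending in -s insert -al- after the first vowel.
So kiribof → kiribofet.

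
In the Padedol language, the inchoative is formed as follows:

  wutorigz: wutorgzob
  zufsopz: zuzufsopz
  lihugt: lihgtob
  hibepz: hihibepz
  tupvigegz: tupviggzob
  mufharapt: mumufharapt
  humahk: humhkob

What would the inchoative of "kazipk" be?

kakazipk

zufsopz and wutorigz both end in -z yet inflect differently (zuzufsopz, wutorgzob), so the final letter is not what conditions the rule; the second-to-last letter is.
"kazipk" has second-to-last letter 'p'. The stems whose second-to-last letter is 'p' (zufsopz → zuzufsopz, mufharapt → mumufharapt, hibepz → hihibepz) repeat the first consonant+vowel as a prefix.
The other pattern: stems whose second-to-last letter is 'g' or 'h' delete the last vowel and add -ob.
So kazipk → kakazipk.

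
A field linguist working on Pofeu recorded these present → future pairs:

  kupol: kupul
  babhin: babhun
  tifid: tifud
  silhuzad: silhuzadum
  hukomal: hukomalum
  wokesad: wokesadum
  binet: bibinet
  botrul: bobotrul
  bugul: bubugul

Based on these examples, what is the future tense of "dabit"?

dabut

tifid and silhuzad both end in -d yet inflect differently (tifud, silhuzadum), so the final letter is not what conditions the rule; the last vowel is.
"dabit" has last vowel 'i'. The stems whose last vowel is 'i' (babhin → babhun, tifid → tifud) change the last vowel to 'u'.
So dabit → dabut.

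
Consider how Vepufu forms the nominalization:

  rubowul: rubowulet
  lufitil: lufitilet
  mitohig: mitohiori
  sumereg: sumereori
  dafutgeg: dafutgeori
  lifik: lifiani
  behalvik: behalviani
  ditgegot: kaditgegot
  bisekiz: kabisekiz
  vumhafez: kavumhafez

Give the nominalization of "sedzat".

lufitil and mitohig both have last vowel 'i' yet inflect differently (lufitilet, mitohiori), so the last vowel is not what conditions the rule; the final letter is.
"sedzat" ends in -t. The one such stem in the data (ditgegot → kaditgegot) adds the prefix ka-, so the same rule applies.
The other patterns: stems ending in -l add -et; stems ending in -g drop the final letter and add -ori; stems ending in -k drop the final letter and add -ani.
So sedzat → kasedzat.

kasedzat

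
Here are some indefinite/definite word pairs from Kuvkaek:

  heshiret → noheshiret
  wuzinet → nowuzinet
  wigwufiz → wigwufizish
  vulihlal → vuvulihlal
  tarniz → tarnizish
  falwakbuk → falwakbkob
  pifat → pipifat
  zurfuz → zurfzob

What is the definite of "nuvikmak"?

"nuvikmak" has last vowel 'a'. The stems whose last vowel is 'a' (vulihlal → vuvulihlal, pifat → pipifat) repeat the first consonant+vowel as a prefix.
So nuvikmak → nunuvikmak.

nunuvikmak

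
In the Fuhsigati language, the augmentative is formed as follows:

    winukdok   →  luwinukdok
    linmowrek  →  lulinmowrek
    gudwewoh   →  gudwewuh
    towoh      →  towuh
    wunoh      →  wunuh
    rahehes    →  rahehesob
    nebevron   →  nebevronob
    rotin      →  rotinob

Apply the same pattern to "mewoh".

winukdok and gudwewoh both have last vowel 'o' yet inflect differently (luwinukdok, gudwewuh), so the last vowel is not what conditions the rule; the final letter is.
"mewoh" ends in -h. The stems ending in -h (gudwewoh → gudwewuh, towoh → towuh, wunoh → wunuh) change the last vowel to 'u'.
The other patterns: stems ending in -k add the prefix lu-; stems ending in -n or -s add -ob.
So mewoh → mewuh.

mewuh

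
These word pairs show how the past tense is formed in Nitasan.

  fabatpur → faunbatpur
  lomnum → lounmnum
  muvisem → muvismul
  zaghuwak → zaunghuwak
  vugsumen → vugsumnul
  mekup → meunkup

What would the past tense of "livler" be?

muvisem and lomnum both end in -m yet inflect differently (muvismul, lounmnum), so the final letter is not what conditions the rule; the last vowel is.
"livler" has last vowel 'e'. The stems whose last vowel is 'e' (muvisem → muvismul, vugsumen → vugsumnul) delete the last vowel and add -ul.
The other pattern: stems whose last vowel is 'a' or 'u' insert -un- after the first vowel.
So livler → livlrul.

livlrul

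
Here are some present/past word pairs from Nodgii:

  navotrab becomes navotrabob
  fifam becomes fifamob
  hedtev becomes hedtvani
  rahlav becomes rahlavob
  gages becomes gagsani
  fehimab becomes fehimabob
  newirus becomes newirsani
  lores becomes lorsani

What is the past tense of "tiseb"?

tisbani

"tiseb" has last vowel 'e'. The stems whose last vowel is 'e' (lores → lorsani, hedtev → hedtvani, gages → gagsani) delete the last vowel and add -ani.
The other pattern: stems whose last vowel is 'a' add -ob.
So tiseb → tisbani.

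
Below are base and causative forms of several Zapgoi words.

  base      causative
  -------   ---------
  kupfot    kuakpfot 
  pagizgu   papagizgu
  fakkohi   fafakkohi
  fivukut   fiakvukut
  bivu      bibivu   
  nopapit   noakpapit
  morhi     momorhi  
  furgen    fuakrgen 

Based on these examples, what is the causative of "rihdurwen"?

"rihdurwen" ends in a consonant. The stems ending in a consonant (fivukut → fiakvukut, kupfot → kuakpfot, furgen → fuakrgen) insert -ak- after the first vowel.
The other pattern: stems ending in a vowel repeat the first consonant+vowel as a prefix.
So rihdurwen → riakhdurwen.

riakhdurwen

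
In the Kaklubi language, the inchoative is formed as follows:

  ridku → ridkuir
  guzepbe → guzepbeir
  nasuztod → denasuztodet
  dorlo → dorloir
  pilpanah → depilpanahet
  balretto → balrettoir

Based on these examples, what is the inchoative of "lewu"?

lewuir

nasuztod and balretto both have last vowel 'o' yet inflect differently (denasuztodet, balrettoir), so the last vowel is not what conditions the rule; whether the stem ends in a vowel or a consonant is.
"lewu" ends in a vowel. The stems ending in a vowel (balretto → balrettoir, guzepbe → guzepbeir, ridku → ridkuir) add -ir.
So lewu → lewuir.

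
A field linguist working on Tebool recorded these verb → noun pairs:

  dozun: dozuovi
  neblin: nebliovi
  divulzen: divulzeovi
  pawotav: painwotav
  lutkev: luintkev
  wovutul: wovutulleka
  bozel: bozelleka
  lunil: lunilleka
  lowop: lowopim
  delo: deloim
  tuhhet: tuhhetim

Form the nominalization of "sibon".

divulzen and lutkev both have last vowel 'e' yet inflect differently (divulzeovi, luintkev), so the last vowel is not what conditions the rule; the final letter is.
"sibon" ends in -n. The stems ending in -n (dozun → dozuovi, neblin → nebliovi, divulzen → divulzeovi) drop the final letter and add -ovi.
So sibon → siboovi.

siboovi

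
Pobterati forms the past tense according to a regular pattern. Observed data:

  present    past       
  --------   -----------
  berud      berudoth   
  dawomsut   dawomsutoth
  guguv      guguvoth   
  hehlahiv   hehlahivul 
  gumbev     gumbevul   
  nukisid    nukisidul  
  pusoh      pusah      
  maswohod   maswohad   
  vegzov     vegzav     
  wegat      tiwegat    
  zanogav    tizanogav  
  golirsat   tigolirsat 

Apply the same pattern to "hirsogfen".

guguv and hehlahiv both end in -v yet inflect differently (guguvoth, hehlahivul), so the final letter is not what conditions the rule; the last vowel is.
"hirsogfen" has last vowel 'e'. The one such stem in the data (gumbev → gumbevul) adds -ul, so the same rule applies.
So hirsogfen → hirsogfenul.

hirsogfenul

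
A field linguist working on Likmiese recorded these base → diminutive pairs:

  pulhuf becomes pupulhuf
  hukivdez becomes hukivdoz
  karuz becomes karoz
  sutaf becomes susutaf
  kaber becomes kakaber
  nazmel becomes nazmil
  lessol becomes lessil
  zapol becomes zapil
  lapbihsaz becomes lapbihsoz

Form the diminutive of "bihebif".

bibihebif

hukivdez and nazmel both have last vowel 'e' yet inflect differently (hukivdoz, nazmil), so the last vowel is not what conditions the rule; the final letter is.
"bihebif" ends in -f. The stems ending in -f (pulhuf → pupulhuf, sutaf → susutaf) repeat the first consonant+vowel as a prefix.
So bihebif → bibihebif.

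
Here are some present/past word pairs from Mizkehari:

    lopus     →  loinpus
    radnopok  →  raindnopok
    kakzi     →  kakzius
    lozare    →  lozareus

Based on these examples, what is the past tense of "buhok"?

lopus and lozare both begin with l- yet inflect differently (loinpus, lozareus), so the first letter is not what conditions the rule; whether the stem ends in a vowel or a consonant is.
"buhok" ends in a consonant. The stems ending in a consonant (lopus → loinpus, radnopok → raindnopok) insert -in- after the first vowel.
The other pattern: stems ending in a vowel add -us.
So buhok → buinhok.

buinhok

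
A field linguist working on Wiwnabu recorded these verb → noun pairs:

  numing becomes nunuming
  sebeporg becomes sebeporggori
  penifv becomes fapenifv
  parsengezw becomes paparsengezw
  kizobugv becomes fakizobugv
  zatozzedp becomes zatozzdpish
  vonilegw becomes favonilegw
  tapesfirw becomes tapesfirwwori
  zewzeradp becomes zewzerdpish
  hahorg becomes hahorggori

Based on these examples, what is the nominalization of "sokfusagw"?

vonilegw and tapesfirw both end in -w yet inflect differently (favonilegw, tapesfirwwori), so the final letter is not what conditions the rule; the second-to-last letter is.
"sokfusagw" has second-to-last letter 'g'. The stems whose second-to-last letter is 'g' (vonilegw → favonilegw, kizobugv → fakizobugv) add the prefix fa-.
So sokfusagw → fasokfusagw.

fasokfusagw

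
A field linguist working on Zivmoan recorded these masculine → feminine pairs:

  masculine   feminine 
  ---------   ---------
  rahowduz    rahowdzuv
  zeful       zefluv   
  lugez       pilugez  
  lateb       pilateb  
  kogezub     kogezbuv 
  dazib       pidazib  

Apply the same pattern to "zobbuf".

zobbfuv

kogezub and dazib both end in -b yet inflect differently (kogezbuv, pidazib), so the final letter is not what conditions the rule; the last vowel is.
"zobbuf" has last vowel 'u'. The stems whose last vowel is 'u' (kogezub → kogezbuv, zeful → zefluv, rahowduz → rahowdzuv) delete the last vowel and add -uv.
So zobbuf → zobbfuv.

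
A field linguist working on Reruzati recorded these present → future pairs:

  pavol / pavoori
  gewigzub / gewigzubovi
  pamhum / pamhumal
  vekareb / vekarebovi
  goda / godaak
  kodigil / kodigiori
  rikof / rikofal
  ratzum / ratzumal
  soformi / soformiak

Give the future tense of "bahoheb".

bahohebovi

ratzum and gewigzub both have last vowel 'u' yet inflect differently (ratzumal, gewigzubovi), so the last vowel is not what conditions the rule; the final letter is.
"bahoheb" ends in -b. The stems ending in -b (gewigzub → gewigzubovi, vekareb → vekarebovi) add -ovi.
The other patterns: stems ending in -f or -m add -al; stems ending in -l drop the final letter and add -ori; stems ending in -a or -i add -ak.
So bahoheb → bahohebovi.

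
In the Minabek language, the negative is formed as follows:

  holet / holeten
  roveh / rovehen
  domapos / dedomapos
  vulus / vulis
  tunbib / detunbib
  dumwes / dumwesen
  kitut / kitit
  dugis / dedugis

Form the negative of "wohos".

dugis and dumwes both end in -s yet inflect differently (dedugis, dumwesen), so the final letter is not what conditions the rule; the last vowel is.
"wohos" has last vowel 'o'. The one such stem in the data (domapos → dedomapos) adds the prefix de-, so the same rule applies.
The other patterns: stems whose last vowel is 'e' add -en; stems whose last vowel is 'u' change the last vowel to 'i'.
So wohos → dewohos.

dewohos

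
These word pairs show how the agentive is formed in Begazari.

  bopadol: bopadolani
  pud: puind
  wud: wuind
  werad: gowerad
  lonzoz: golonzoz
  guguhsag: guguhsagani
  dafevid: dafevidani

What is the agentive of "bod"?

pud and werad both end in -d yet inflect differently (puind, gowerad), so the final letter is not what conditions the rule; the number of vowels is.
"bod" has 1 vowel. The stems with 1 vowel (pud → puind, wud → wuind) insert -in- after the first vowel.
The other patterns: stems with 2 vowels add the prefix go-; stems with 3 vowels add -ani.
So bod → boind.

boind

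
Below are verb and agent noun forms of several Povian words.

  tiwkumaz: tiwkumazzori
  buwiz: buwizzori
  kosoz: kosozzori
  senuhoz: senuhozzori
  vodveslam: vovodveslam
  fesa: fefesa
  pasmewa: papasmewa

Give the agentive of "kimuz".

kimuzzori

"kimuz" ends in -z. The stems ending in -z (tiwkumaz → tiwkumazzori, buwiz → buwizzori, kosoz → kosozzori) double the final consonant and add -ori.
So kimuz → kimuzzori.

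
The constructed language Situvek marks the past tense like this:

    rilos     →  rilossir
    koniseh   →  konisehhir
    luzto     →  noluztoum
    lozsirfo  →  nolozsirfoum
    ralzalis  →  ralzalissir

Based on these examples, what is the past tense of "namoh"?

namohhir

rilos and lozsirfo both have last vowel 'o' yet inflect differently (rilossir, nolozsirfoum), so the last vowel is not what conditions the rule; whether the stem ends in a vowel or a consonant is.
"namoh" ends in a consonant. The stems ending in a consonant (ralzalis → ralzalissir, rilos → rilossir, koniseh → konisehhir) double the final consonant and add -ir.
So namoh → namohhir.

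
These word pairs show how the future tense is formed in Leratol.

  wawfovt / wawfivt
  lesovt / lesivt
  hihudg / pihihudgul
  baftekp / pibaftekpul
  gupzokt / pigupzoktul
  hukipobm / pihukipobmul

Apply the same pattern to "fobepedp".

pifobepedpul

wawfovt and gupzokt both end in -t yet inflect differently (wawfivt, pigupzoktul), so the final letter is not what conditions the rule; the second-to-last letter is.
"fobepedp" has second-to-last letter 'd'. The one such stem in the data (hihudg → pihihudgul) adds pi- … -ul around the stem, so the same rule applies.
The other pattern: stems whose second-to-last letter is 'v' change the last vowel to 'i'.
So fobepedp → pifobepedpul.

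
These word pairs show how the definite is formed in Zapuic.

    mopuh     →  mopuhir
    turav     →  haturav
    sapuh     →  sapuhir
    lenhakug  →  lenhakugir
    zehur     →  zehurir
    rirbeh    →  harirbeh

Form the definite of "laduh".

laduhir

"laduh" has last vowel 'u'. The stems whose last vowel is 'u' (zehur → zehurir, mopuh → mopuhir, sapuh → sapuhir) add -ir.
The other pattern: stems whose last vowel is 'a' or 'e' add the prefix ha-.
So laduh → laduhir.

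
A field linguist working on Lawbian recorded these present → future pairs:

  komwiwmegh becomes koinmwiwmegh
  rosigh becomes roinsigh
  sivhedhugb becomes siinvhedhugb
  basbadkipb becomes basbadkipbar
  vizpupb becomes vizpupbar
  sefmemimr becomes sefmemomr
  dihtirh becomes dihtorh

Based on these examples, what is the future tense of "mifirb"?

miforb

sivhedhugb and basbadkipb both end in -b yet inflect differently (siinvhedhugb, basbadkipbar), so the final letter is not what conditions the rule; the second-to-last letter is.
"mifirb" has second-to-last letter 'r'. The one such stem in the data (dihtirh → dihtorh) changes the last vowel to 'o' (as does sefmemimr), so the same rule applies.
The other patterns: stems whose second-to-last letter is 'g' insert -in- after the first vowel; stems whose second-to-last letter is 'p' add -ar.
So mifirb → miforb.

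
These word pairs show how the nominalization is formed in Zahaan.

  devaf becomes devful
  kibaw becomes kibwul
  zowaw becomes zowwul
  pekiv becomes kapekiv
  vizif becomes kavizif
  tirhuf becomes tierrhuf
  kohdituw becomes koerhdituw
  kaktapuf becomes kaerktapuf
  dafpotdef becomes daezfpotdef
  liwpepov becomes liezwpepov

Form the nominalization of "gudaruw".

guerdaruw

devaf and vizif both end in -f yet inflect differently (devful, kavizif), so the final letter is not what conditions the rule; the last vowel is.
"gudaruw" has last vowel 'u'. The stems whose last vowel is 'u' (tirhuf → tierrhuf, kohdituw → koerhdituw, kaktapuf → kaerktapuf) insert -er- after the first vowel.
The other patterns: stems whose last vowel is 'a' delete the last vowel and add -ul; stems whose last vowel is 'i' add the prefix ka-; stems whose last vowel is 'e' or 'o' insert -ez- after the first vowel.
So gudaruw → guerdaruw.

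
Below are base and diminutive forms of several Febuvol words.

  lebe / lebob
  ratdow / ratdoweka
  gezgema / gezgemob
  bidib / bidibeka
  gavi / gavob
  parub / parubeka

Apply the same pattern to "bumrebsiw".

bumrebsiweka

gavi and bidib both have last vowel 'i' yet inflect differently (gavob, bidibeka), so the last vowel is not what conditions the rule; whether the stem ends in a vowel or a consonant is.
"bumrebsiw" ends in a consonant. The stems ending in a consonant (bidib → bidibeka, ratdow → ratdoweka, parub → parubeka) add -eka.
So bumrebsiw → bumrebsiweka.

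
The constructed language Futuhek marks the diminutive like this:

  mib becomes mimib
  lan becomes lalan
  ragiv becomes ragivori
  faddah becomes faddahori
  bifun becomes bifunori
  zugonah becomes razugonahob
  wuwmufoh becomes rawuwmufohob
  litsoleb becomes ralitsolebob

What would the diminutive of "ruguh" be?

ruguhori

lan and bifun both end in -n yet inflect differently (lalan, bifunori), so the final letter is not what conditions the rule; the number of vowels is.
"ruguh" has 2 vowels. The stems with 2 vowels (ragiv → ragivori, faddah → faddahori, bifun → bifunori) add -ori.
The other patterns: stems with 1 vowel repeat the first consonant+vowel as a prefix; stems with 3 vowels add ra- … -ob around the stem.
So ruguh → ruguhori.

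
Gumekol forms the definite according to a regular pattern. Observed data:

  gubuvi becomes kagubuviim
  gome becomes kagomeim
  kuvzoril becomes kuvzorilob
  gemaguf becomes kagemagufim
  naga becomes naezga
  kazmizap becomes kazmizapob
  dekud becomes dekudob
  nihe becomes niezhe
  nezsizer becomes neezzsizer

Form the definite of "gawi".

nihe and gome both end in -e yet inflect differently (niezhe, kagomeim), so the final letter is not what conditions the rule; the first letter is.
"gawi" begins with g-. The stems beginning with g- (gome → kagomeim, gubuvi → kagubuviim, gemaguf → kagemagufim) add ka- … -im around the stem.
The other patterns: stems beginning with n- insert -ez- after the first vowel; stems beginning with d- or k- add -ob.
So gawi → kagawiim.

kagawiim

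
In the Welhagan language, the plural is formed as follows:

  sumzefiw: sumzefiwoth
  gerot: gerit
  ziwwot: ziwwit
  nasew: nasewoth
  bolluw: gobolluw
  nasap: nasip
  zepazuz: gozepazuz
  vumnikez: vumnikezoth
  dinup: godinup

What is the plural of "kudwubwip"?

kudwubwipoth

zepazuz and vumnikez both end in -z yet inflect differently (gozepazuz, vumnikezoth), so the final letter is not what conditions the rule; the last vowel is.
"kudwubwip" has last vowel 'i'. The one such stem in the data (sumzefiw → sumzefiwoth) adds -oth, so the same rule applies.
So kudwubwip → kudwubwipoth.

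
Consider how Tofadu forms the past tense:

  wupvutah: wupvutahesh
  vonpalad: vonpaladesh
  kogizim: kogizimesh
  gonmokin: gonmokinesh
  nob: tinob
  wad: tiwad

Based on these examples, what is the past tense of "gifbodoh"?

"gifbodoh" has 3 vowels. The stems with 3 vowels (kogizim → kogizimesh, wupvutah → wupvutahesh, vonpalad → vonpaladesh) add -esh.
The other pattern: stems with 1 vowel add the prefix ti-.
So gifbodoh → gifbodohesh.

gifbodohesh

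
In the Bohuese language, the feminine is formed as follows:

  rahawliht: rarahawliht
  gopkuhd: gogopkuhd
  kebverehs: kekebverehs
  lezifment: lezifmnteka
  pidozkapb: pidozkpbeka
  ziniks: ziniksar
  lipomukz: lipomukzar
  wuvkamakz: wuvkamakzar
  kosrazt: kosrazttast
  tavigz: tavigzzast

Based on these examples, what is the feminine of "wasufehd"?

wawasufehd

rahawliht and lezifment both end in -t yet inflect differently (rarahawliht, lezifmnteka), so the final letter is not what conditions the rule; the second-to-last letter is.
"wasufehd" has second-to-last letter 'h'. The stems whose second-to-last letter is 'h' (rahawliht → rarahawliht, gopkuhd → gogopkuhd, kebverehs → kekebverehs) repeat the first consonant+vowel as a prefix.
The other patterns: stems whose second-to-last letter is 'n' or 'p' delete the last vowel and add -eka; stems whose second-to-last letter is 'k' add -ar; stems whose second-to-last letter is 'g' or 'z' double the final consonant and add -ast.
So wasufehd → wawasufehd.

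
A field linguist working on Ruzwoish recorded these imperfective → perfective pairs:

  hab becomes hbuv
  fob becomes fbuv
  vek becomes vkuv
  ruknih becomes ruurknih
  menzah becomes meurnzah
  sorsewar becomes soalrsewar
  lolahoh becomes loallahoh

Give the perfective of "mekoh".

"mekoh" has 2 vowels. The stems with 2 vowels (ruknih → ruurknih, menzah → meurnzah) insert -ur- after the first vowel.
So mekoh → meurkoh.

meurkoh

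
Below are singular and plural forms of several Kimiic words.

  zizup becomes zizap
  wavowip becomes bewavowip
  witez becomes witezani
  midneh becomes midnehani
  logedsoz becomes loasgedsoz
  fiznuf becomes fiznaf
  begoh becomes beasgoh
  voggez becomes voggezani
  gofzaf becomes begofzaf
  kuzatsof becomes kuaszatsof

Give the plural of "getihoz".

zizup and wavowip both end in -p yet inflect differently (zizap, bewavowip), so the final letter is not what conditions the rule; the last vowel is.
"getihoz" has last vowel 'o'. The stems whose last vowel is 'o' (logedsoz → loasgedsoz, begoh → beasgoh, kuzatsof → kuaszatsof) insert -as- after the first vowel.
So getihoz → geastihoz.

geastihoz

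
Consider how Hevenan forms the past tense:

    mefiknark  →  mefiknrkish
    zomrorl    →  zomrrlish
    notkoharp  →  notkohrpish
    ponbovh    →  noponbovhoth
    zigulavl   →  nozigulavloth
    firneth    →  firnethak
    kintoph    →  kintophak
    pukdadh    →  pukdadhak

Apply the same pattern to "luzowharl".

"luzowharl" has second-to-last letter 'r'. The stems whose second-to-last letter is 'r' (mefiknark → mefiknrkish, zomrorl → zomrrlish, notkoharp → notkohrpish) delete the last vowel and add -ish.
The other patterns: stems whose second-to-last letter is 'v' add no- … -oth around the stem; stems whose second-to-last letter is 'd', 'p' or 't' add -ak.
So luzowharl → luzowhrlish.

luzowhrlish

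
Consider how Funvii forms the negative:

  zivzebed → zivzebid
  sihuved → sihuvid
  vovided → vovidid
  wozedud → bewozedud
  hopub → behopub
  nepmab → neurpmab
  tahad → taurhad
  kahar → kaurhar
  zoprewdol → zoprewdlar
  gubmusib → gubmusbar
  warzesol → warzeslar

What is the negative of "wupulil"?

wupullar

zivzebed and wozedud both end in -d yet inflect differently (zivzebid, bewozedud), so the final letter is not what conditions the rule; the last vowel is.
"wupulil" has last vowel 'i'. The one such stem in the data (gubmusib → gubmusbar) deletes the last vowel and adds -ar (as do zoprewdol, warzesol), so the same rule applies.
So wupulil → wupullar.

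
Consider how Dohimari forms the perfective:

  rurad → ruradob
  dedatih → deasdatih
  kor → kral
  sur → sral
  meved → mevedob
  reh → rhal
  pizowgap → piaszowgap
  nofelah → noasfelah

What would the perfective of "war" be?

wral

reh and dedatih both end in -h yet inflect differently (rhal, deasdatih), so the final letter is not what conditions the rule; the number of vowels is.
"war" has 1 vowel. The stems with 1 vowel (sur → sral, reh → rhal, kor → kral) delete the last vowel and add -al.
The other patterns: stems with 2 vowels add -ob; stems with 3 vowels insert -as- after the first vowel.
So war → wral.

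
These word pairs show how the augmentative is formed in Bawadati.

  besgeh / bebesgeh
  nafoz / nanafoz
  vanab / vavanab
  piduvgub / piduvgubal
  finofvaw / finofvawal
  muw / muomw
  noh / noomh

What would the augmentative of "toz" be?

toomz

"toz" has 1 vowel. The stems with 1 vowel (muw → muomw, noh → noomh) insert -om- after the first vowel.
So toz → toomz.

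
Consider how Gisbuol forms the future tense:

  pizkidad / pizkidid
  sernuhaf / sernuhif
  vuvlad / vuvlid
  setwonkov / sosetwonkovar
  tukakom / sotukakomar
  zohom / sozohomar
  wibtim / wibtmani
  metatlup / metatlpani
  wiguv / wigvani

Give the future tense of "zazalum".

zazalmani

tukakom and wibtim both end in -m yet inflect differently (sotukakomar, wibtmani), so the final letter is not what conditions the rule; the last vowel is.
"zazalum" has last vowel 'u'. The stems whose last vowel is 'u' (metatlup → metatlpani, wiguv → wigvani) delete the last vowel and add -ani.
So zazalum → zazalmani.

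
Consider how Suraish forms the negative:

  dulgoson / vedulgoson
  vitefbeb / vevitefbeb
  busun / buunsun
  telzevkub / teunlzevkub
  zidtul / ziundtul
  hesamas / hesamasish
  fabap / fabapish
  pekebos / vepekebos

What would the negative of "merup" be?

meunrup

"merup" has last vowel 'u'. The stems whose last vowel is 'u' (telzevkub → teunlzevkub, busun → buunsun, zidtul → ziundtul) insert -un- after the first vowel.
So merup → meunrup.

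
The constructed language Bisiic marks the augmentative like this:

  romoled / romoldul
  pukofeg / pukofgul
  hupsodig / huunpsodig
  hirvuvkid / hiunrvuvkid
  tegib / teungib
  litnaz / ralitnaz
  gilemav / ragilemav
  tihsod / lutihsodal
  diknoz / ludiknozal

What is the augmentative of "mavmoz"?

lumavmozal

"mavmoz" has last vowel 'o'. The stems whose last vowel is 'o' (tihsod → lutihsodal, diknoz → ludiknozal) add lu- … -al around the stem.
The other patterns: stems whose last vowel is 'e' delete the last vowel and add -ul; stems whose last vowel is 'i' insert -un- after the first vowel; stems whose last vowel is 'a' add the prefix ra-.
So mavmoz → lumavmozal.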